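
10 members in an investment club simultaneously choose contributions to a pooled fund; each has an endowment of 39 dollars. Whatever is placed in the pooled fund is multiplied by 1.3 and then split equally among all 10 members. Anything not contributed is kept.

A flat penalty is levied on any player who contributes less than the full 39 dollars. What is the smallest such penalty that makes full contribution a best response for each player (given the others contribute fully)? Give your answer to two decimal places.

33.93 dollars

Given the others contribute fully, the best deviation is to contribute 0 (any partial contribution still incurs the fine and gives up units whose private return 0.1300 is below 1).
Deviating from 39 to 0 saves 39 dollars but forfeits the deviator's share of the drop in the pooled fund: 1.3/10 × 39 = 5.07.
So the deviation gain is 39 − 5.07 = 33.93, and the fine must be at least 33.93 dollars to wipe it out.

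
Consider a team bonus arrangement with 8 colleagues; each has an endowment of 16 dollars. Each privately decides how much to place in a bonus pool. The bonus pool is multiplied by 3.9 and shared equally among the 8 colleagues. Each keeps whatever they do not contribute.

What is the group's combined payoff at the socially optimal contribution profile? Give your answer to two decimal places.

Each contributed unit returns 3.900 to the group as a whole (0.4875 to each of 8 players), which exceeds 1, so the social optimum is full contribution: group total = 3.900 × 128 = 499.20.

499.20 dollars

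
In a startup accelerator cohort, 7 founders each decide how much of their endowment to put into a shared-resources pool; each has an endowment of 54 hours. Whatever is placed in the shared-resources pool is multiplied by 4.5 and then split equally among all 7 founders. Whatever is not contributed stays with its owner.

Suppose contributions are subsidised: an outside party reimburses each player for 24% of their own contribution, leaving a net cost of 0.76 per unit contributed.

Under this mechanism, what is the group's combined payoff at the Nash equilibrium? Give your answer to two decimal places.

With the mechanism, a contributed unit returns (4.5/7) / 0.76 = 0.8459 per unit of net cost — still below 1 — so contributing 0 remains dominant for every player.
Everyone keeps their endowment and the group total is 7 × 54 = 378.

378.00 hours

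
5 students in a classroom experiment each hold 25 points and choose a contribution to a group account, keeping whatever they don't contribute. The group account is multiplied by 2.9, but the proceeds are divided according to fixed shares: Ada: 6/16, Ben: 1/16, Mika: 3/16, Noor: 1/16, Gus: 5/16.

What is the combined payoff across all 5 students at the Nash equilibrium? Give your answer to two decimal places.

A player with share s gets back 2.9·s per unit contributed, so full contribution is dominant for anyone with s > 1/2.9 = 0.3448 and zero contribution is dominant for anyone below.
Ada alone (share 6/16) is above the threshold, contributing 25; the remaining 4 contribute 0. Total contributed: 25.
The group account pays out 2.9 × 25 = 72.50 in total (split across the unequal shares, but the aggregate is all that matters for the group sum).
The 4 free-riders keep 25 each, adding 100. Group total = 100 + 72.50 = 172.50.

172.50 points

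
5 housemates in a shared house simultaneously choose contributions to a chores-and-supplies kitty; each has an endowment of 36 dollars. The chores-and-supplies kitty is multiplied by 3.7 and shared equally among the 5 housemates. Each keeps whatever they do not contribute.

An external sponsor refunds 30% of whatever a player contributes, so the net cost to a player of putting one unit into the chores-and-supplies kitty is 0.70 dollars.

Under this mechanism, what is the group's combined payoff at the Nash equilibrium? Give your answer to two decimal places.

720.00 dollars

Under the mechanism each unit contributed yields (3.7/5) / 0.70 = 1.0571 back to its contributor per unit of net cost, which exceeds 1, making full contribution the dominant choice for everyone.
So the Nash equilibrium is full contribution by all 5; the group earns 5 × (36 × 0.30 + 3.7 × 36) = 720.00.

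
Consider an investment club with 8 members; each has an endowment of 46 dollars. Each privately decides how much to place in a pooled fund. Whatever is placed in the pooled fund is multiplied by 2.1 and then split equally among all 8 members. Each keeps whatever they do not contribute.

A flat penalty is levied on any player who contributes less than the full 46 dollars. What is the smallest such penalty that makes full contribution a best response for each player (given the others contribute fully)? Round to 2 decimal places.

33.93 dollars

Given the others contribute fully, the best deviation is to contribute 0 (any partial contribution still incurs the fine and gives up units whose private return 0.2625 is below 1).
Deviating from 46 to 0 saves 46 dollars but forfeits the deviator's share of the drop in the pooled fund: 2.1/8 × 46 = 12.07.
So the deviation gain is 46 − 12.07 = 33.93, and the fine must be at least 33.93 dollars to wipe it out.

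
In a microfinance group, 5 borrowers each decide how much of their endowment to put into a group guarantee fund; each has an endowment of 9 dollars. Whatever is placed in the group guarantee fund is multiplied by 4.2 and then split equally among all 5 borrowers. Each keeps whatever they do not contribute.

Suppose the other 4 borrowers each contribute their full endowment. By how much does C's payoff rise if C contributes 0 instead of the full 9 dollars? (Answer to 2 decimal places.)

1.44 dollars

Switching from a contribution of 9 to 0 lets C keep an extra 9 dollars, but lowers the group guarantee fund by 9, which costs C their own share of that drop: 4.2/5 × 9 = 7.56.
Net gain = 9 − 7.56 = 1.44. The private return per contributed unit (0.8400) is below 1, so free-riding is indeed the best response regardless of what the others do.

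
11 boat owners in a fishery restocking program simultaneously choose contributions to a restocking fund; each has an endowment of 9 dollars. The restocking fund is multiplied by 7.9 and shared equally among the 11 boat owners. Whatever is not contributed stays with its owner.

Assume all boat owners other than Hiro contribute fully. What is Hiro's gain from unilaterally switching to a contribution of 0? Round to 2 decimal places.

Switching from a contribution of 9 to 0 lets Hiro keep an extra 9 dollars, but lowers the restocking fund by 9, which costs Hiro their own share of that drop: 7.9/11 × 9 = 6.46.
Net gain = 9 − 6.46 = 2.54. The private return per contributed unit (0.7182) is below 1, so free-riding is indeed the best response regardless of what the others do.

2.54 dollars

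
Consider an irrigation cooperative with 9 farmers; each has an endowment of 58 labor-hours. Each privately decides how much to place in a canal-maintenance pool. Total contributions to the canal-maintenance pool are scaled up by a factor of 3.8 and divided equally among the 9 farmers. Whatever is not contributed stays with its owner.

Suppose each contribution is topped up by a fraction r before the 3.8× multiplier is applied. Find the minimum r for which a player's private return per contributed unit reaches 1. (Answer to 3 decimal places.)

1.368

With matching at rate r, one contributed unit becomes (1 + r) in the canal-maintenance pool and returns 3.8 × (1 + r) / 9 to the contributor.
Setting this equal to 1: 1 + r = 9/3.8 = 2.3684.
So the minimum matching rate is r = 2.3684 − 1 = 1.368.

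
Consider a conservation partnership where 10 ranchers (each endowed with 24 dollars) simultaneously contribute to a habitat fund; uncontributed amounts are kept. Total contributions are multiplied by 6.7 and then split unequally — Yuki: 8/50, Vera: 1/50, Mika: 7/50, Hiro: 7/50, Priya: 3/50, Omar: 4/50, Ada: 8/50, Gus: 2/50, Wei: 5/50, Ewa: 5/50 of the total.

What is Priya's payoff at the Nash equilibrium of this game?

43.30 dollars

A player with share s gets back 6.7·s per unit contributed, so full contribution is dominant for anyone with s > 1/6.7 = 0.1493 and zero contribution is dominant for anyone below.
The shares above 0.1493 belong to Yuki and Ada, contributing 24 each; the remaining 8 contribute 0. Total contributed: 48.
Priya keeps 24 and receives 6.7 × 48 × 3/50 = 19.30 from the habitat fund, for a payoff of 43.30.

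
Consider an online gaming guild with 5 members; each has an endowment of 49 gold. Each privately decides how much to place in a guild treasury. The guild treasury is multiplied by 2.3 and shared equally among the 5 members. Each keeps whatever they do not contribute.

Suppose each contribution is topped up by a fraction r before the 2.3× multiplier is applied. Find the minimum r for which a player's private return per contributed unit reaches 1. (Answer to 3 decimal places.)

1.174

With matching at rate r, one contributed unit becomes (1 + r) in the guild treasury and returns 2.3 × (1 + r) / 5 to the contributor.
Setting this equal to 1: 1 + r = 5/2.3 = 2.1739.
So the minimum matching rate is r = 2.1739 − 1 = 1.174.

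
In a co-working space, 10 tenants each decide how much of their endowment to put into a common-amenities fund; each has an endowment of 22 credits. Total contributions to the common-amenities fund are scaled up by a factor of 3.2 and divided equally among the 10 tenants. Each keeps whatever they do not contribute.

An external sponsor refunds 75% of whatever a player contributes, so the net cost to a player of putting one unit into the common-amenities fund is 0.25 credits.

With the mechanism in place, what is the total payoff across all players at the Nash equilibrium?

Under the mechanism each unit contributed yields (3.2/10) / 0.25 = 1.2800 back to its contributor per unit of net cost, which exceeds 1, making full contribution the dominant choice for everyone.
So the Nash equilibrium is full contribution by all 10; the group earns 10 × (22 × 0.75 + 3.2 × 22) = 869.00.

869.00 credits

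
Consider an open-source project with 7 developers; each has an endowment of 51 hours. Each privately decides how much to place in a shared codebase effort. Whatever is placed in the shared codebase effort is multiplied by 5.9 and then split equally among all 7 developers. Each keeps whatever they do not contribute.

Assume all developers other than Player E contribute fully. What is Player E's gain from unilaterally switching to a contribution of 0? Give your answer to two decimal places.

Switching from a contribution of 51 to 0 lets Player E keep an extra 51 hours, but lowers the shared codebase effort by 51, which costs Player E their own share of that drop: 5.9/7 × 51 = 42.99.
Net gain = 51 − 42.99 = 8.01. The private return per contributed unit (0.8429) is below 1, so free-riding is indeed the best response regardless of what the others do.

8.01 hours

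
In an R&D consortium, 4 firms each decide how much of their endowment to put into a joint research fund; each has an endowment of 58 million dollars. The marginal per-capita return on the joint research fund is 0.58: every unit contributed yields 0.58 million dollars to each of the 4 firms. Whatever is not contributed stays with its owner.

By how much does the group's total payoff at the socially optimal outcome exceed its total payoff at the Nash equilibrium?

The private return per contributed unit is 0.58 < 1, so contributing 0 is dominant for every player. At the Nash equilibrium everyone keeps their 58, and the group total is 4 × 58 = 232.
Each contributed unit returns 2.320 to the group as a whole (0.58 to each of 4 players), which exceeds 1, so the social optimum is full contribution: group total = 2.320 × 232 = 538.24.
Efficiency loss = 538.24 − 232 = 306.24.

306.24 million dollars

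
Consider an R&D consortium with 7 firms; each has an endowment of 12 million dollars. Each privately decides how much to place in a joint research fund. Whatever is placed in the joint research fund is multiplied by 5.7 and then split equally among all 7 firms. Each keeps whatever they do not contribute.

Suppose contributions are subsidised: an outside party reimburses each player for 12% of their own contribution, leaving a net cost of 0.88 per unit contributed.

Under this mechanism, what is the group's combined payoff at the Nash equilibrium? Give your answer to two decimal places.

The effective private return is (5.7/7) / 0.88 = 0.9253, which is still under 1, so the mechanism doesn't change anyone's dominant strategy: zero contribution.
Everyone keeps their endowment and the group total is 7 × 12 = 84.

84.00 million dollars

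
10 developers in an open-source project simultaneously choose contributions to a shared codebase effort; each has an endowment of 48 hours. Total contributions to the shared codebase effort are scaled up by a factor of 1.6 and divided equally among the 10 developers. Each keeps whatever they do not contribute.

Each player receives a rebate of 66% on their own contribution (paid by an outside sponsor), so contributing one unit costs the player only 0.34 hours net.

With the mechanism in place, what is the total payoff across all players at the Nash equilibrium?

Even with the mechanism, each unit contributed returns only (1.6/10) / 0.34 = 0.4706 per unit of net cost, so contributing nothing is still dominant.
At the Nash equilibrium no one contributes; group total payoff = 10 × 48 = 480.

480.00 hours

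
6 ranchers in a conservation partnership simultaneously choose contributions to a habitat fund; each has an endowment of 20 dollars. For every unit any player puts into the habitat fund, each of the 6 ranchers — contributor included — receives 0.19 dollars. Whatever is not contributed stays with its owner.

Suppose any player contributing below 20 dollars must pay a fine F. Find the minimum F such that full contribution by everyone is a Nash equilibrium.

Given the others contribute fully, the best deviation is to contribute 0 (any partial contribution still incurs the fine and gives up units whose private return 0.19 is below 1).
Deviating from 20 to 0 saves 20 dollars but forfeits the deviator's share of the drop in the habitat fund: 0.19 × 20 = 3.80.
So the deviation gain is 20 − 3.80 = 16.20, and the fine must be at least 16.20 dollars to wipe it out.

16.20 dollars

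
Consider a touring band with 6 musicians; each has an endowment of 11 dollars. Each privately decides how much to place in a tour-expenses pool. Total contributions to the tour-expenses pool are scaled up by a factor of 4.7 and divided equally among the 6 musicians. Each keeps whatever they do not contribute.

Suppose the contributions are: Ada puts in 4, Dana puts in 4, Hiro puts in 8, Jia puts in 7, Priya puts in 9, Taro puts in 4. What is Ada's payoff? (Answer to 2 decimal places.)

35.20 dollars

Total contributed: 4 + 4 + 8 + 7 + 9 + 4 = 36.
Each receives 4.7 × 36 / 6 = 28.20 from the tour-expenses pool.
Ada keeps 11 − 4 = 7, so Ada's payoff is 7 + 28.20 = 35.20.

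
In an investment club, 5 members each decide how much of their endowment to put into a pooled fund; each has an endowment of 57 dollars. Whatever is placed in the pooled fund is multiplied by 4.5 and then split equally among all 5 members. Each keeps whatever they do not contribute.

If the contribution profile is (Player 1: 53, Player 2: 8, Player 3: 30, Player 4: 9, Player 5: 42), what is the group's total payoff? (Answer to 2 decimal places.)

Total contributed: 53 + 8 + 30 + 9 + 42 = 142; total kept: 5 × 57 − 142 = 143.
The pooled fund pays out 4.5 × 142 = 639.00 in aggregate.
Group total = 143 + 639.00 = 782.00.

782.00 dollars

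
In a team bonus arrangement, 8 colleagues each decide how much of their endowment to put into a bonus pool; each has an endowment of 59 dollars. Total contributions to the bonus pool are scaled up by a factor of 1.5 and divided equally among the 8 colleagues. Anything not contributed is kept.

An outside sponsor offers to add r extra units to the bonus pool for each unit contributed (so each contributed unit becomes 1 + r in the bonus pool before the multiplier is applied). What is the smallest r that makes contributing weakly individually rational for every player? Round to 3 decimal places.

4.333

With matching at rate r, one contributed unit becomes (1 + r) in the bonus pool and returns 1.5 × (1 + r) / 8 to the contributor.
Setting this equal to 1: 1 + r = 8/1.5 = 5.3333.
So the minimum matching rate is r = 5.3333 − 1 = 4.333.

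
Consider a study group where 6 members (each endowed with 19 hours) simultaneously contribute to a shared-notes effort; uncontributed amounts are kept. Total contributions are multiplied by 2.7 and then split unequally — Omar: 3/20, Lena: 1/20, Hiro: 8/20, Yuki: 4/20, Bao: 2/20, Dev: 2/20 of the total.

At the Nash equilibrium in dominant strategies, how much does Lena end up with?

21.57 hours

For player j, contributing a unit is worthwhile iff 2.7 × (j's share) ≥ 1, i.e. iff j's share is at least 0.3704.
Hiro alone (share 8/20) is above the threshold, contributing 19; the remaining 5 contribute 0. Total contributed: 19.
Lena keeps 19 and receives 2.7 × 19 × 1/20 = 2.57 from the shared-notes effort, for a payoff of 21.57.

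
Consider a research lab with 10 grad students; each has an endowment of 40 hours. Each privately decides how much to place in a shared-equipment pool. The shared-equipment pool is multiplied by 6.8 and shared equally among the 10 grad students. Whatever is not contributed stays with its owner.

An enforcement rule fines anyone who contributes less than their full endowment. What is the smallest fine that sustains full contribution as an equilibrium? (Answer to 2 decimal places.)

Given the others contribute fully, the best deviation is to contribute 0 (any partial contribution still incurs the fine and gives up units whose private return 0.6800 is below 1).
Deviating from 40 to 0 saves 40 hours but forfeits the deviator's share of the drop in the shared-equipment pool: 6.8/10 × 40 = 27.20.
So the deviation gain is 40 − 27.20 = 12.80, and the fine must be at least 12.80 hours to wipe it out.

12.80 hours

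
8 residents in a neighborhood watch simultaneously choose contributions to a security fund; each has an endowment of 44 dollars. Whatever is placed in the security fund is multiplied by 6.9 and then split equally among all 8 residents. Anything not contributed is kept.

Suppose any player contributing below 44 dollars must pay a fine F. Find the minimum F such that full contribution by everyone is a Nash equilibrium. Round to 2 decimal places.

6.05 dollars

Given the others contribute fully, the best deviation is to contribute 0 (any partial contribution still incurs the fine and gives up units whose private return 0.8625 is below 1).
Deviating from 44 to 0 saves 44 dollars but forfeits the deviator's share of the drop in the security fund: 6.9/8 × 44 = 37.95.
So the deviation gain is 44 − 37.95 = 6.05, and the fine must be at least 6.05 dollars to wipe it out.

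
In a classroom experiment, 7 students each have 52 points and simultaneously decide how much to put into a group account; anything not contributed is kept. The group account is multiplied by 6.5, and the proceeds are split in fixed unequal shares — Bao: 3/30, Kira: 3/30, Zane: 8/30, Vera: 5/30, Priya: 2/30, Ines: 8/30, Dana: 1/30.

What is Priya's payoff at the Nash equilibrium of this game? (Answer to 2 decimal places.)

119.60 points

Each unit j contributes comes back to j as 6.5 × (j's share), so j prefers to contribute only if that share exceeds 1/6.5 = 0.1538; otherwise keeping the unit dominates.
Zane, Vera and Ines are above the threshold, contributing 52 each; the remaining 4 contribute 0. Total contributed: 156.
Priya keeps 52 and receives 6.5 × 156 × 2/30 = 67.60 from the group account, for a payoff of 119.60.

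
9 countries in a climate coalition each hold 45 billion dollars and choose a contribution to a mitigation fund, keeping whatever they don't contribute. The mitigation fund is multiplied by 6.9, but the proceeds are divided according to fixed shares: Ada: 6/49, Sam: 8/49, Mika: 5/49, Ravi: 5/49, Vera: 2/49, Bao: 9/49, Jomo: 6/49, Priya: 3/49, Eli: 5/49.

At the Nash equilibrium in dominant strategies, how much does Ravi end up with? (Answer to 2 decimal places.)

108.37 billion dollars

A player with share s gets back 6.9·s per unit contributed, so full contribution is dominant for anyone with s > 1/6.9 = 0.1449 and zero contribution is dominant for anyone below.
The shares above 0.1449 belong to Sam and Bao, contributing 45 each; the remaining 7 contribute 0. Total contributed: 90.
Ravi keeps 45 and receives 6.9 × 90 × 5/49 = 63.37 from the mitigation fund, for a payoff of 108.37.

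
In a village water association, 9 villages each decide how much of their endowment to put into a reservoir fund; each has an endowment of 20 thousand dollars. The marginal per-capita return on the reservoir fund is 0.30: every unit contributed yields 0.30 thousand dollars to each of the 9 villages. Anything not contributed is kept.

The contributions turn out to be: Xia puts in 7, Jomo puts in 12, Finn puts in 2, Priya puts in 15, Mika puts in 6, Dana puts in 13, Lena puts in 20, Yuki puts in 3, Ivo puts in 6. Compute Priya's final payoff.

30.20 thousand dollars

Total contributed: 7 + 12 + 2 + 15 + 6 + 13 + 20 + 3 + 6 = 84.
Each receives 0.30 × 84 = 25.20 from the reservoir fund.
Priya keeps 20 − 15 = 5, so Priya's payoff is 5 + 25.20 = 30.20.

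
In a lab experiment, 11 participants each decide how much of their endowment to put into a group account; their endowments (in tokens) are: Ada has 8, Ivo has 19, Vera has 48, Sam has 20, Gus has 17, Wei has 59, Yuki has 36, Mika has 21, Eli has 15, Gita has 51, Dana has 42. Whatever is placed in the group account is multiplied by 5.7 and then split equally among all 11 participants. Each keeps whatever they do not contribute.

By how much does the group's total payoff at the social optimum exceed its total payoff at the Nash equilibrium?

1579.20 tokens

The private return per contributed unit is 5.7/11 = 0.5182 < 1 for every player regardless of endowment, so the Nash equilibrium is zero contribution and the group total is Σ E_j = 8 + 19 + 48 + 20 + 17 + 59 + 36 + 21 + 15 + 51 + 42 = 336.
Each contributed unit returns 5.700 to the group, so the social optimum is full contribution by everyone: group total = 5.700 × 336 = 1915.20.
Efficiency loss = (5.700 − 1) × 336 = 1579.20.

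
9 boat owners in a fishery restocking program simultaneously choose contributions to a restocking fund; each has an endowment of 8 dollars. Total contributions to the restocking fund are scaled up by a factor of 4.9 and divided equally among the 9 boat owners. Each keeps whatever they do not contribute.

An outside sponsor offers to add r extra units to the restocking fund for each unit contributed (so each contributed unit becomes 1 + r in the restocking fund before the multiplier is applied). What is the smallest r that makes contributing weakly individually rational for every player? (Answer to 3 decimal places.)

With matching at rate r, one contributed unit becomes (1 + r) in the restocking fund and returns 4.9 × (1 + r) / 9 to the contributor.
Setting this equal to 1: 1 + r = 9/4.9 = 1.8367.
So the minimum matching rate is r = 1.8367 − 1 = 0.837.

0.837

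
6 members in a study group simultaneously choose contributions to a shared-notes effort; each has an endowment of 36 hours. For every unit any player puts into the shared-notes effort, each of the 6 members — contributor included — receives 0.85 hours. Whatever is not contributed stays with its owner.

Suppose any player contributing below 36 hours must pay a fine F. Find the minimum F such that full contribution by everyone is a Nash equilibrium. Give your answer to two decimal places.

Given the others contribute fully, the best deviation is to contribute 0 (any partial contribution still incurs the fine and gives up units whose private return 0.85 is below 1).
Deviating from 36 to 0 saves 36 hours but forfeits the deviator's share of the drop in the shared-notes effort: 0.85 × 36 = 30.60.
So the deviation gain is 36 − 30.60 = 5.40, and the fine must be at least 5.40 hours to wipe it out.

5.40 hours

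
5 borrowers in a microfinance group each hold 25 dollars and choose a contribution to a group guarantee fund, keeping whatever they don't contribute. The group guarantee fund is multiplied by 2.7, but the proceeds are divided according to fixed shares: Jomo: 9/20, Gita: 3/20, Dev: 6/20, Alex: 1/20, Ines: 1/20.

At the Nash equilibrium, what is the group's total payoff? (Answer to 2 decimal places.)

For player j, contributing a unit is worthwhile iff 2.7 × (j's share) ≥ 1, i.e. iff j's share is at least 0.3704.
Jomo alone (share 9/20) is above the threshold, contributing 25; the remaining 4 contribute 0. Total contributed: 25.
The group guarantee fund pays out 2.7 × 25 = 67.50 in total (split across the unequal shares, but the aggregate is all that matters for the group sum).
The 4 free-riders keep 25 each, adding 100. Group total = 100 + 67.50 = 167.50.

167.50 dollars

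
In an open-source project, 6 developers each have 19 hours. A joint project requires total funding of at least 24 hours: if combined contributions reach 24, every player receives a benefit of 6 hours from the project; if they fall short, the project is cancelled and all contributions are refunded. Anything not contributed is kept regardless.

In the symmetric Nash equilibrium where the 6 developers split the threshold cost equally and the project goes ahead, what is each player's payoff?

21 hours

Equal share of the threshold: 24/6 = 4.
At this profile no one gains by cutting their contribution: any cut drops the total below 24, the project is cancelled, contributions are refunded, and the deviator ends with 19, which is less than 19 − 4 + 6 = 21. Contributing more than 4 just wastes the excess. So contributing exactly 4 is a best response.
Each player's payoff: 19 − 4 + 6 = 21.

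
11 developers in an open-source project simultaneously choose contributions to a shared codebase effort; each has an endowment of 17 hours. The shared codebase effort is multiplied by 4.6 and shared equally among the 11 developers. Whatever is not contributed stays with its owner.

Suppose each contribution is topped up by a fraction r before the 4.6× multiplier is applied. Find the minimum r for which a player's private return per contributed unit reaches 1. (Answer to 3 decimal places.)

With matching at rate r, one contributed unit becomes (1 + r) in the shared codebase effort and returns 4.6 × (1 + r) / 11 to the contributor.
Setting this equal to 1: 1 + r = 11/4.6 = 2.3913.
So the minimum matching rate is r = 2.3913 − 1 = 1.391.

1.391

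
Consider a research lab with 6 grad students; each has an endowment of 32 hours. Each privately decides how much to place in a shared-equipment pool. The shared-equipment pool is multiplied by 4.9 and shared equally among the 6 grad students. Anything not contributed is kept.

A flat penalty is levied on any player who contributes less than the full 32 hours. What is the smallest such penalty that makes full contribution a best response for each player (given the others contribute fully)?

5.87 hours

Given the others contribute fully, the best deviation is to contribute 0 (any partial contribution still incurs the fine and gives up units whose private return 0.8167 is below 1).
Deviating from 32 to 0 saves 32 hours but forfeits the deviator's share of the drop in the shared-equipment pool: 4.9/6 × 32 = 26.13.
So the deviation gain is 32 − 26.13 = 5.87, and the fine must be at least 5.87 hours to wipe it out.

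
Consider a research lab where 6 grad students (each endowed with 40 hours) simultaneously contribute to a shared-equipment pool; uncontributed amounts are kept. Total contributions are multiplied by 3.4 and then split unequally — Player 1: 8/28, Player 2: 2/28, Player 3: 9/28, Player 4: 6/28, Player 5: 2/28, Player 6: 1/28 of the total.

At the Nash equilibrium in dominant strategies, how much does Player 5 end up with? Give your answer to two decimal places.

49.71 hours

Each unit j contributes comes back to j as 3.4 × (j's share), so j prefers to contribute only if that share exceeds 1/3.4 = 0.2941; otherwise keeping the unit dominates.
Only Player 3 (9/28) clears that bar, contributing 40; the remaining 5 contribute 0. Total contributed: 40.
Player 5 keeps 40 and receives 3.4 × 40 × 2/28 = 9.71 from the shared-equipment pool, for a payoff of 49.71.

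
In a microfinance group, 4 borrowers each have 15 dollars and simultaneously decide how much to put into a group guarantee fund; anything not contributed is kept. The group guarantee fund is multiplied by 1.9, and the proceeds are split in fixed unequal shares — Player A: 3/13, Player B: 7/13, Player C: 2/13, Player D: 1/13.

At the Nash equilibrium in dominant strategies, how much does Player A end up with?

21.58 dollars

A player with share s gets back 1.9·s per unit contributed, so full contribution is dominant for anyone with s > 1/1.9 = 0.5263 and zero contribution is dominant for anyone below.
The only share above 0.5263 is Player B's 7/13, contributing 15; the remaining 3 contribute 0. Total contributed: 15.
Player A keeps 15 and receives 1.9 × 15 × 3/13 = 6.58 from the group guarantee fund, for a payoff of 21.58.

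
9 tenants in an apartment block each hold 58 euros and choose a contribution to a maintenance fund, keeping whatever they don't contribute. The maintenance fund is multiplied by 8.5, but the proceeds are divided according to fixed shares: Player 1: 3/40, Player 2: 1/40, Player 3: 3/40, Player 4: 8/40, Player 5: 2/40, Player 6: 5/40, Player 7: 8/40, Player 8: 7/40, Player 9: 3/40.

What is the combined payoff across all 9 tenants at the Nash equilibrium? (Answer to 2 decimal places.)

Player j's private return per contributed unit is 8.5 × (j's share). Contributing is weakly dominant for j when that share is at least 1/8.5 = 0.1176, and contributing 0 is dominant otherwise.
Player 4, Player 6, Player 7 and Player 8 clear that bar, contributing 58 each; the remaining 5 contribute 0. Total contributed: 232.
The maintenance fund pays out 8.5 × 232 = 1972.00 in total (split across the unequal shares, but the aggregate is all that matters for the group sum).
The 5 free-riders keep 58 each, adding 290. Group total = 290 + 1972.00 = 2262.00.

2262.00 euros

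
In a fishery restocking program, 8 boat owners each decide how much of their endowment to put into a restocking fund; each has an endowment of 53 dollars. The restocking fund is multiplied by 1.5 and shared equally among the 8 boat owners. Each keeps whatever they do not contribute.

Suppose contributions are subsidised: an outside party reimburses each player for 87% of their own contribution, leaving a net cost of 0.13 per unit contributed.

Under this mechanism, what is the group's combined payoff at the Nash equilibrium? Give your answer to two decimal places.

With the mechanism, a contributed unit returns (1.5/8) / 0.13 = 1.4423 per unit of net cost to the contributor — now above 1 — so contributing fully is weakly dominant for every player.
At the Nash equilibrium everyone contributes 53. Group total payoff = 8 × (53 × 0.87 + 1.5 × 53) = 1004.88.

1004.88 dollars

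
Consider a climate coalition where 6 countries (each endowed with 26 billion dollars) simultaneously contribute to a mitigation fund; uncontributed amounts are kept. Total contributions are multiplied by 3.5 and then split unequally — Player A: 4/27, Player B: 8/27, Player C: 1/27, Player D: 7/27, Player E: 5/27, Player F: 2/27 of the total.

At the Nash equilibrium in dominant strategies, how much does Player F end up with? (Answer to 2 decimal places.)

A player with share s gets back 3.5·s per unit contributed, so full contribution is dominant for anyone with s > 1/3.5 = 0.2857 and zero contribution is dominant for anyone below.
The only share above 0.2857 is Player B's 8/27, contributing 26; the remaining 5 contribute 0. Total contributed: 26.
Player F keeps 26 and receives 3.5 × 26 × 2/27 = 6.74 from the mitigation fund, for a payoff of 32.74.

32.74 billion dollars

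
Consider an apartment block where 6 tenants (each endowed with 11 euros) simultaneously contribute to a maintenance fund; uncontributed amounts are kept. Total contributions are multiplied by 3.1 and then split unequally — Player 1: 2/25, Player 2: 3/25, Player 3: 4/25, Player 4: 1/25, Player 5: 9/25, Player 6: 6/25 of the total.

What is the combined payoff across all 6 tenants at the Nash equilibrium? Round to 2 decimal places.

89.10 euros

Each unit j contributes comes back to j as 3.1 × (j's share), so j prefers to contribute only if that share exceeds 1/3.1 = 0.3226; otherwise keeping the unit dominates.
Only Player 5 (9/25) clears that bar, contributing 11; the remaining 5 contribute 0. Total contributed: 11.
The maintenance fund pays out 3.1 × 11 = 34.10 in total (split across the unequal shares, but the aggregate is all that matters for the group sum).
The 5 free-riders keep 11 each, adding 55. Group total = 55 + 34.10 = 89.10.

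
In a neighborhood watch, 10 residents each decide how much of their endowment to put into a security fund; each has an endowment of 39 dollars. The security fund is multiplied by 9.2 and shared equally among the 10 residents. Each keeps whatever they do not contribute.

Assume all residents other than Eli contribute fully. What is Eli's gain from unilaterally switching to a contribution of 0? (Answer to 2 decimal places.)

Switching from a contribution of 39 to 0 lets Eli keep an extra 39 dollars, but lowers the security fund by 39, which costs Eli their own share of that drop: 9.2/10 × 39 = 35.88.
Net gain = 39 − 35.88 = 3.12. The private return per contributed unit (0.9200) is below 1, so free-riding is indeed the best response regardless of what the others do.

3.12 dollars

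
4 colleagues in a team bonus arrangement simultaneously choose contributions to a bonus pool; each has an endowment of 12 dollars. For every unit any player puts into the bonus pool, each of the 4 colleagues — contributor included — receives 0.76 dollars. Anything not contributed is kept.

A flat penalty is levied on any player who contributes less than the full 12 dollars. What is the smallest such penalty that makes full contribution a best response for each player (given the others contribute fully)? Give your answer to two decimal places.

Given the others contribute fully, the best deviation is to contribute 0 (any partial contribution still incurs the fine and gives up units whose private return 0.76 is below 1).
Deviating from 12 to 0 saves 12 dollars but forfeits the deviator's share of the drop in the bonus pool: 0.76 × 12 = 9.12.
So the deviation gain is 12 − 9.12 = 2.88, and the fine must be at least 2.88 dollars to wipe it out.

2.88 dollars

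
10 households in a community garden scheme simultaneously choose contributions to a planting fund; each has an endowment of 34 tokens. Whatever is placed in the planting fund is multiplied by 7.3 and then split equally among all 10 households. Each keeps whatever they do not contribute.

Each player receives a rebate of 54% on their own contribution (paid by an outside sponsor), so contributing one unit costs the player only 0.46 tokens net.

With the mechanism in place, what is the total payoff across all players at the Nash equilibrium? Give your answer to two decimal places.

The effective private return per unit is now (7.3/10) / 0.46 = 1.5870 > 1, so every player's dominant strategy flips to full contribution.
At the Nash equilibrium everyone contributes 34. Group total payoff = 10 × (34 × 0.54 + 7.3 × 34) = 2665.60.

2665.60 tokens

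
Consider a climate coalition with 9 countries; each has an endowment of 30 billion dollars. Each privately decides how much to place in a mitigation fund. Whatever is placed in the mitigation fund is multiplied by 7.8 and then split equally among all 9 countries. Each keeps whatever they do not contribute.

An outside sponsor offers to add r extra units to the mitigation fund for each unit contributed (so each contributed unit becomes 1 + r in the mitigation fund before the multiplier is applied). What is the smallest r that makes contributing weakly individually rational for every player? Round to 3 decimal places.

0.154

With matching at rate r, one contributed unit becomes (1 + r) in the mitigation fund and returns 7.8 × (1 + r) / 9 to the contributor.
Setting this equal to 1: 1 + r = 9/7.8 = 1.1538.
So the minimum matching rate is r = 1.1538 − 1 = 0.154.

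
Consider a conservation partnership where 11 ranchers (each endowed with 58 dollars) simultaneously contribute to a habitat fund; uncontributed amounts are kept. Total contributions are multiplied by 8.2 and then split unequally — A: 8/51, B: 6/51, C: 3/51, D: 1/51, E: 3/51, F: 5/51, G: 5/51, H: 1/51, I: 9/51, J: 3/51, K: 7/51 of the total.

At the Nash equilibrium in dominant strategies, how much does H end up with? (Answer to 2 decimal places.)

85.98 dollars

Player j's private return per contributed unit is 8.2 × (j's share). Contributing is weakly dominant for j when that share is at least 1/8.2 = 0.1220, and contributing 0 is dominant otherwise.
A, I and K clear that bar, contributing 58 each; the remaining 8 contribute 0. Total contributed: 174.
H keeps 58 and receives 8.2 × 174 × 1/51 = 27.98 from the habitat fund, for a payoff of 85.98.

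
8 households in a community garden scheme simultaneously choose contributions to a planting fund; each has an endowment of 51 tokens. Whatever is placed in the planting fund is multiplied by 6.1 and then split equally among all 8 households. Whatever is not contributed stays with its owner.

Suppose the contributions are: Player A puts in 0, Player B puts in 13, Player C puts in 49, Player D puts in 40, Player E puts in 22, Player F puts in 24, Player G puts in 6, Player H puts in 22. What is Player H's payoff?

163.20 tokens

Total contributed: 0 + 13 + 49 + 40 + 22 + 24 + 6 + 22 = 176.
Each receives 6.1 × 176 / 8 = 134.20 from the planting fund.
Player H keeps 51 − 22 = 29, so Player H's payoff is 29 + 134.20 = 163.20.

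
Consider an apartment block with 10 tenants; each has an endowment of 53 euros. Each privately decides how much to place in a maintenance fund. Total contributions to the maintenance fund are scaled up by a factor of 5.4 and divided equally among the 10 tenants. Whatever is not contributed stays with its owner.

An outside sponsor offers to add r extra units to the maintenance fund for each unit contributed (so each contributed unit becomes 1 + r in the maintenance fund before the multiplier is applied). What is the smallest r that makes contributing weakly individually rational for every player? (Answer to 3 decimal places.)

With matching at rate r, one contributed unit becomes (1 + r) in the maintenance fund and returns 5.4 × (1 + r) / 10 to the contributor.
Setting this equal to 1: 1 + r = 10/5.4 = 1.8519.
So the minimum matching rate is r = 1.8519 − 1 = 0.852.

0.852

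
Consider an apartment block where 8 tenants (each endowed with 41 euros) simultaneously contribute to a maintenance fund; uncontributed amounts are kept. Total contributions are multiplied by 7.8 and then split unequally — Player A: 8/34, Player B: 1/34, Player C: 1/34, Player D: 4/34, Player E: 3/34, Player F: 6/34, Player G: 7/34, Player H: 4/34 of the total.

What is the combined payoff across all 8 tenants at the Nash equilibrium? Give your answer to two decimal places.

Each unit j contributes comes back to j as 7.8 × (j's share), so j prefers to contribute only if that share exceeds 1/7.8 = 0.1282; otherwise keeping the unit dominates.
Player A, Player F and Player G are above the threshold, contributing 41 each; the remaining 5 contribute 0. Total contributed: 123.
The maintenance fund pays out 7.8 × 123 = 959.40 in total (split across the unequal shares, but the aggregate is all that matters for the group sum).
The 5 free-riders keep 41 each, adding 205. Group total = 205 + 959.40 = 1164.40.

1164.40 euros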